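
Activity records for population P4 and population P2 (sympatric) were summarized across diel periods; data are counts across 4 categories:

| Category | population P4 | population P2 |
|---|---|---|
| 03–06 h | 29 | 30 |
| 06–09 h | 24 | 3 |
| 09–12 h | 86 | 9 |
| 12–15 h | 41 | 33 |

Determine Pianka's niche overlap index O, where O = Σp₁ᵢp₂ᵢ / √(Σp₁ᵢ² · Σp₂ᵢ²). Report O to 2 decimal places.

0.66

Proportions for population P4 (n=180): 29/180=0.1611, 24/180=0.1333, 86/180=0.4778, 41/180=0.2278
Proportions for population P2 (n=75): 30/75=0.4000, 3/75=0.0400, 9/75=0.1200, 33/75=0.4400
Σ p₁ᵢp₂ᵢ = 0.064440 + 0.005332 + 0.057336 + 0.100232 = 0.227340
Σp_1ᵢ² = 0.1611² + 0.1333² + 0.4778² + 0.2278² = 0.025953 + 0.017769 + 0.228293 + 0.051893 = 0.323908
Σp_2ᵢ² = 0.4000² + 0.0400² + 0.1200² + 0.4400² = 0.160000 + 0.001600 + 0.014400 + 0.193600 = 0.369600
O = 0.227340 / √(0.323908 × 0.369600) = 0.227340 / 0.3460006 = 0.6571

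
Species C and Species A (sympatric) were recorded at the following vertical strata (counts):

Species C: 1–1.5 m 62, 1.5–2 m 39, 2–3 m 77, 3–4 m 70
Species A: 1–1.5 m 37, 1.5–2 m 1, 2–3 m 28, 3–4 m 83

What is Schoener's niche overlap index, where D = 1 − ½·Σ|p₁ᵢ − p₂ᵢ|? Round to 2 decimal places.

0.73

Proportions for Species C (n=248): 62/248=0.2500, 39/248=0.1573, 77/248=0.3105, 70/248=0.2823
Proportions for Species A (n=149): 37/149=0.2483, 1/149=0.0067, 28/149=0.1879, 83/149=0.5570
Σ|p₁ᵢ − p₂ᵢ| = 0.0017 + 0.1506 + 0.1226 + 0.2747 = 0.5496
D = 1 − ½ × 0.5496 = 1 − 0.27480 = 0.72520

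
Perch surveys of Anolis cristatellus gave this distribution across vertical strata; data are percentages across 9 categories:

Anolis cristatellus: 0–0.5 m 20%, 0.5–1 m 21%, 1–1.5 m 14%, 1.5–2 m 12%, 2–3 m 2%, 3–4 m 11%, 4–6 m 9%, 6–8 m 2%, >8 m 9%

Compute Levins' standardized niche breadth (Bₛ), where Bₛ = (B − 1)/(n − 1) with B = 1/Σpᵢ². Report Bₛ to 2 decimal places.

0.72

Convert percentages to proportions (divide by 100).
Σpᵢ² = 0.20² + 0.21² + 0.14² + 0.12² + 0.02² + 0.11² + 0.09² + 0.02² + 0.09² = 0.0400 + 0.0441 + 0.0196 + 0.0144 + 0.0004 + 0.0121 + 0.0081 + 0.0004 + 0.0081 = 0.1472
B = 1 / 0.1472 = 6.7935
Bₛ = (B − 1)/(n − 1) = (6.7935 − 1)/(9 − 1) = 5.7935/8 = 0.7242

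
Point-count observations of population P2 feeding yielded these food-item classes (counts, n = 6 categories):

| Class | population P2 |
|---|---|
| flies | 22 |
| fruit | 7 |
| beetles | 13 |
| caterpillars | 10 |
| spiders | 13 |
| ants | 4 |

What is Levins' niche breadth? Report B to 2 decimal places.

4.82

Proportions for population P2 (n=69): 22/69=0.3188, 7/69=0.1014, 13/69=0.1884, 10/69=0.1449, 13/69=0.1884, 4/69=0.0580
Σpᵢ² = 0.3188² + 0.1014² + 0.1884² + 0.1449² + 0.1884² + 0.0580² = 0.101633 + 0.010282 + 0.035495 + 0.020996 + 0.035495 + 0.003364 = 0.207265
B = 1 / 0.207265 = 4.8247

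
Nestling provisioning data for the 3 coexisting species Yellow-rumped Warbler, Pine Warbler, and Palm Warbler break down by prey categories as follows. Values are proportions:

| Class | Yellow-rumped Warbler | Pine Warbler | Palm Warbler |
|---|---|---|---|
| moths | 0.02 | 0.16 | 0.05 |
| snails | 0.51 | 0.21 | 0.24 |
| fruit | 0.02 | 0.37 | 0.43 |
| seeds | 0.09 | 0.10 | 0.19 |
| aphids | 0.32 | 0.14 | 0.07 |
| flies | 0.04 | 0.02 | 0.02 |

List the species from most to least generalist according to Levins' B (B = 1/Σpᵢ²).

Pine Warbler > Palm Warbler > Yellow-rumped Warbler

Σp_Yellᵢ² = 0.02² + 0.51² + 0.02² + 0.09² + 0.32² + 0.04² = 0.0004 + 0.2601 + 0.0004 + 0.0081 + 0.1024 + 0.0016 = 0.3730
B_Yell = 1 / 0.3730 = 2.6810
Σp_Pineᵢ² = 0.16² + 0.21² + 0.37² + 0.10² + 0.14² + 0.02² = 0.0256 + 0.0441 + 0.1369 + 0.0100 + 0.0196 + 0.0004 = 0.2366
B_Pine = 1 / 0.2366 = 4.2265
Σp_Palmᵢ² = 0.05² + 0.24² + 0.43² + 0.19² + 0.07² + 0.02² = 0.0025 + 0.0576 + 0.1849 + 0.0361 + 0.0049 + 0.0004 = 0.2864
B_Palm = 1 / 0.2864 = 3.4916
Ranking by B (broadest → narrowest): Pine Warbler (4.23) > Palm Warbler (3.49) > Yellow-rumped Warbler (2.68)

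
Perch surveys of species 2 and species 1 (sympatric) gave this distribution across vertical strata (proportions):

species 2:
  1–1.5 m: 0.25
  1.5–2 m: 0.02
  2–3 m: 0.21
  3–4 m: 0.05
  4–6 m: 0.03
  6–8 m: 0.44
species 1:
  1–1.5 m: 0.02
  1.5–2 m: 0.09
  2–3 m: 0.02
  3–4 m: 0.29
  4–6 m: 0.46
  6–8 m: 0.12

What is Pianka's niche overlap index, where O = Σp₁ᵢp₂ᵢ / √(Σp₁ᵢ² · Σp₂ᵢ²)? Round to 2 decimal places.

Σ p₁ᵢp₂ᵢ = 0.0050 + 0.0018 + 0.0042 + 0.0145 + 0.0138 + 0.0528 = 0.0921
Σp_1ᵢ² = 0.25² + 0.02² + 0.21² + 0.05² + 0.03² + 0.44² = 0.0625 + 0.0004 + 0.0441 + 0.0025 + 0.0009 + 0.1936 = 0.3040
Σp_2ᵢ² = 0.02² + 0.09² + 0.02² + 0.29² + 0.46² + 0.12² = 0.0004 + 0.0081 + 0.0004 + 0.0841 + 0.2116 + 0.0144 = 0.3190
O = 0.0921 / √(0.3040 × 0.3190) = 0.0921 / 0.31141 = 0.2958

0.30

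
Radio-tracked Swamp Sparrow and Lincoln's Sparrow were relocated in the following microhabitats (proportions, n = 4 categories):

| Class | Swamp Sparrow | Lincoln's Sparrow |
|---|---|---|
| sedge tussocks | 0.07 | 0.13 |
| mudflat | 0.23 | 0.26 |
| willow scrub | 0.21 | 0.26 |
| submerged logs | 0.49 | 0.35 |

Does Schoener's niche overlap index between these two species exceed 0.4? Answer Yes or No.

Σ|p₁ᵢ − p₂ᵢ| = 0.06 + 0.03 + 0.05 + 0.14 = 0.28
D = 1 − ½ × 0.28 = 1 − 0.140 = 0.8600
D = 0.8600 > 0.4 → Yes.

Yes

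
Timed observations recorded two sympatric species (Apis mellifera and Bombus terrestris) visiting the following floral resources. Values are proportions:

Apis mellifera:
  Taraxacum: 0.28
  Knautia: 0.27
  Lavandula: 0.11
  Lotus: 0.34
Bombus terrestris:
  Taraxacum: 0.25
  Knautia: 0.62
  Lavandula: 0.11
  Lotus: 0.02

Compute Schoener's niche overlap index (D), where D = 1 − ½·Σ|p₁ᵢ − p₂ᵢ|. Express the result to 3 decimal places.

0.650

Σ|p₁ᵢ − p₂ᵢ| = 0.03 + 0.35 + 0.00 + 0.32 = 0.70
D = 1 − ½ × 0.70 = 1 − 0.350 = 0.65000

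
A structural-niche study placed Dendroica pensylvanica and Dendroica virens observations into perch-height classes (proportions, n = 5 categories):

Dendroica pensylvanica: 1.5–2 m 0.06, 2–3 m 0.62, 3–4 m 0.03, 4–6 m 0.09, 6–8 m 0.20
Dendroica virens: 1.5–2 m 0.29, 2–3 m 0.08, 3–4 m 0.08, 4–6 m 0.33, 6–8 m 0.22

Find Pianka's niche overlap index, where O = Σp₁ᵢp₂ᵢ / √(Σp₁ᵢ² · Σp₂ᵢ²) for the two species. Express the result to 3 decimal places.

0.429

Σ p₁ᵢp₂ᵢ = 0.0174 + 0.0496 + 0.0024 + 0.0297 + 0.0440 = 0.1431
Σp_1ᵢ² = 0.06² + 0.62² + 0.03² + 0.09² + 0.20² = 0.0036 + 0.3844 + 0.0009 + 0.0081 + 0.0400 = 0.4370
Σp_2ᵢ² = 0.29² + 0.08² + 0.08² + 0.33² + 0.22² = 0.0841 + 0.0064 + 0.0064 + 0.1089 + 0.0484 = 0.2542
O = 0.1431 / √(0.4370 × 0.2542) = 0.1431 / 0.333295 = 0.42935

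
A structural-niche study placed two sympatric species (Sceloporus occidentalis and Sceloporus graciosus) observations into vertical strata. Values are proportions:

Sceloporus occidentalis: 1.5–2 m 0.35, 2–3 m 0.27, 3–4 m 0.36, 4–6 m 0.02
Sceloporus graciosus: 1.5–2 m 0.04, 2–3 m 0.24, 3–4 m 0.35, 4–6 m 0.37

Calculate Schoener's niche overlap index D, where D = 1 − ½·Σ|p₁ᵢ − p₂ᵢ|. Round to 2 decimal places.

Σ|p₁ᵢ − p₂ᵢ| = 0.31 + 0.03 + 0.01 + 0.35 = 0.70
D = 1 − ½ × 0.70 = 1 − 0.350 = 0.6500

0.65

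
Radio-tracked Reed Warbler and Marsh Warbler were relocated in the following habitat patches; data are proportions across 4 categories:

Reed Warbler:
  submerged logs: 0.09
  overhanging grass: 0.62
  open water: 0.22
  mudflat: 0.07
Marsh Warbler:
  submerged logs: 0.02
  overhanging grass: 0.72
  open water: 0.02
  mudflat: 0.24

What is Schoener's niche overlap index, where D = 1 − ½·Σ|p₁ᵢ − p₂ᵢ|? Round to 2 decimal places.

0.73

Σ|p₁ᵢ − p₂ᵢ| = 0.07 + 0.10 + 0.20 + 0.17 = 0.54
D = 1 − ½ × 0.54 = 1 − 0.270 = 0.7300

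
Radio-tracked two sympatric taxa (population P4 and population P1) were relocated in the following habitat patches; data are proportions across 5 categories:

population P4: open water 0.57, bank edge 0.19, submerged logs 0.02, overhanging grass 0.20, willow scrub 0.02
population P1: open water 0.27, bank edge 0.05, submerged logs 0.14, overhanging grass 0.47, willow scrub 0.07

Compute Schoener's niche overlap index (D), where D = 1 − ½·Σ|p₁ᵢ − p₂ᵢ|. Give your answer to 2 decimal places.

Σ|p₁ᵢ − p₂ᵢ| = 0.30 + 0.14 + 0.12 + 0.27 + 0.05 = 0.88
D = 1 − ½ × 0.88 = 1 − 0.440 = 0.5600

0.56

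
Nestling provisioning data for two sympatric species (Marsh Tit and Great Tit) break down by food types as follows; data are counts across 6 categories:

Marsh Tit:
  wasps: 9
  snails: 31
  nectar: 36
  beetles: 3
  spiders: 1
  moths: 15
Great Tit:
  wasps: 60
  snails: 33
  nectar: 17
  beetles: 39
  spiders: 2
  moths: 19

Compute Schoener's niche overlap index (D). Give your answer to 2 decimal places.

Proportions for Marsh Tit (n=95): 9/95=0.0947, 31/95=0.3263, 36/95=0.3789, 3/95=0.0316, 1/95=0.0105, 15/95=0.1579
Proportions for Great Tit (n=170): 60/170=0.3529, 33/170=0.1941, 17/170=0.1000, 39/170=0.2294, 2/170=0.0118, 19/170=0.1118
Σ|p₁ᵢ − p₂ᵢ| = 0.2582 + 0.1322 + 0.2789 + 0.1978 + 0.0013 + 0.0461 = 0.9145
D = 1 − ½ × 0.9145 = 1 − 0.45725 = 0.54275

0.54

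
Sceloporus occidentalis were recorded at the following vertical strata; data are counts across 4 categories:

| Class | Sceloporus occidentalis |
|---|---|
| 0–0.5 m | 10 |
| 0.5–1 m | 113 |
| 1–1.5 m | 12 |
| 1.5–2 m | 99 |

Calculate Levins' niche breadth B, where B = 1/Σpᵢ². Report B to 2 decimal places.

Proportions for Sceloporus occidentalis (n=234): 10/234=0.0427, 113/234=0.4829, 12/234=0.0513, 99/234=0.4231
Σpᵢ² = 0.0427² + 0.4829² + 0.0513² + 0.4231² = 0.001823 + 0.233192 + 0.002632 + 0.179014 = 0.416661
B = 1 / 0.416661 = 2.4000

2.40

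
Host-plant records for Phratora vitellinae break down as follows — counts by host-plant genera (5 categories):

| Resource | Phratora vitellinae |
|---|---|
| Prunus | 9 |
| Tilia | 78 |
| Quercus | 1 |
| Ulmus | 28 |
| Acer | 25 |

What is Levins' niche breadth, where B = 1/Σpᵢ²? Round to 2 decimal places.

Proportions for Phratora vitellinae (n=141): 9/141=0.0638, 78/141=0.5532, 1/141=0.0071, 28/141=0.1986, 25/141=0.1773
Σpᵢ² = 0.0638² + 0.5532² + 0.0071² + 0.1986² + 0.1773² = 0.004070 + 0.306030 + 0.000050 + 0.039442 + 0.031435 = 0.381027
B = 1 / 0.381027 = 2.6245

2.62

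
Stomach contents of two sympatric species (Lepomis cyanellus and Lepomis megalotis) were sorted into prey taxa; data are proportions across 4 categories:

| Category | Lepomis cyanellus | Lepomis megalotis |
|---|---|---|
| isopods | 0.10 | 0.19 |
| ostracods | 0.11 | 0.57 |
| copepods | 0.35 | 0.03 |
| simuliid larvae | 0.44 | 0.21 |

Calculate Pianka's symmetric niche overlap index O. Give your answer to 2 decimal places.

Σ p₁ᵢp₂ᵢ = 0.0190 + 0.0627 + 0.0105 + 0.0924 = 0.1846
Σp_1ᵢ² = 0.10² + 0.11² + 0.35² + 0.44² = 0.0100 + 0.0121 + 0.1225 + 0.1936 = 0.3382
Σp_2ᵢ² = 0.19² + 0.57² + 0.03² + 0.21² = 0.0361 + 0.3249 + 0.0009 + 0.0441 = 0.4060
O = 0.1846 / √(0.3382 × 0.4060) = 0.1846 / 0.37055 = 0.4982

0.50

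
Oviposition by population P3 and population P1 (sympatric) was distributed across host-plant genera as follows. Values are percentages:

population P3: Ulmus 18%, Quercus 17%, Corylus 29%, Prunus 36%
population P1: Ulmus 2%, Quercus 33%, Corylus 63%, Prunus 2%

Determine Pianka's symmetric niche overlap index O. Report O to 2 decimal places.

0.67

Convert percentages to proportions (divide by 100).
Σ p₁ᵢp₂ᵢ = 0.0036 + 0.0561 + 0.1827 + 0.0072 = 0.2496
Σp_1ᵢ² = 0.18² + 0.17² + 0.29² + 0.36² = 0.0324 + 0.0289 + 0.0841 + 0.1296 = 0.2750
Σp_2ᵢ² = 0.02² + 0.33² + 0.63² + 0.02² = 0.0004 + 0.1089 + 0.3969 + 0.0004 = 0.5066
O = 0.2496 / √(0.2750 × 0.5066) = 0.2496 / 0.37325 = 0.6687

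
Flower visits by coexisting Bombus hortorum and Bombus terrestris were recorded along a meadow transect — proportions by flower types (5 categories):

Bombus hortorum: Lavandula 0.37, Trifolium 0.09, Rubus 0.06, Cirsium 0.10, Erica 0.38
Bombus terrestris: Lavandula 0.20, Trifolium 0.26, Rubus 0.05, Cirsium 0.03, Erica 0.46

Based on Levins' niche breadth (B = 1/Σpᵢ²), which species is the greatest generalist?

Σp_hortᵢ² = 0.37² + 0.09² + 0.06² + 0.10² + 0.38² = 0.1369 + 0.0081 + 0.0036 + 0.0100 + 0.1444 = 0.3030
B_hort = 1 / 0.3030 = 3.3003
Σp_terrᵢ² = 0.20² + 0.26² + 0.05² + 0.03² + 0.46² = 0.0400 + 0.0676 + 0.0025 + 0.0009 + 0.2116 = 0.3226
B_terr = 1 / 0.3226 = 3.0998
Highest B → broadest niche (most generalist): Bombus hortorum (B = 3.30).

Bombus hortorum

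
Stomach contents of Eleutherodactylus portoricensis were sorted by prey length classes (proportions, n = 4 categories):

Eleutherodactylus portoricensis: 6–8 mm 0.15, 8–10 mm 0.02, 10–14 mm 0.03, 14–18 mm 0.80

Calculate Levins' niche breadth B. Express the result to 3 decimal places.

1.506

Σpᵢ² = 0.15² + 0.02² + 0.03² + 0.80² = 0.0225 + 0.0004 + 0.0009 + 0.6400 = 0.6638
B = 1 / 0.6638 = 1.50648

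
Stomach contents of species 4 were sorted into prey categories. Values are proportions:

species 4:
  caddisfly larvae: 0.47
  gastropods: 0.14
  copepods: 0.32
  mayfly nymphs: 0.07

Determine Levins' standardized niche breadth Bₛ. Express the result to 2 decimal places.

0.63

Σpᵢ² = 0.47² + 0.14² + 0.32² + 0.07² = 0.2209 + 0.0196 + 0.1024 + 0.0049 = 0.3478
B = 1 / 0.3478 = 2.8752
Bₛ = (B − 1)/(n − 1) = (2.8752 − 1)/(4 − 1) = 1.8752/3 = 0.6251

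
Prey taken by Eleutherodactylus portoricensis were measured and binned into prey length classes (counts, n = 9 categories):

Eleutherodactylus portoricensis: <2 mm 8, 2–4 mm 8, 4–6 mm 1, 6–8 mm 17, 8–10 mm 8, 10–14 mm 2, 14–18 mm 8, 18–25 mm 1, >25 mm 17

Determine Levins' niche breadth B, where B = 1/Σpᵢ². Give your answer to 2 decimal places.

5.83

Proportions for Eleutherodactylus portoricensis (n=70): 8/70=0.1143, 8/70=0.1143, 1/70=0.0143, 17/70=0.2429, 8/70=0.1143, 2/70=0.0286, 8/70=0.1143, 1/70=0.0143, 17/70=0.2429
Σpᵢ² = 0.1143² + 0.1143² + 0.0143² + 0.2429² + 0.1143² + 0.0286² + 0.1143² + 0.0143² + 0.2429² = 0.013064 + 0.013064 + 0.000204 + 0.059000 + 0.013064 + 0.000818 + 0.013064 + 0.000204 + 0.059000 = 0.171482
B = 1 / 0.171482 = 5.8315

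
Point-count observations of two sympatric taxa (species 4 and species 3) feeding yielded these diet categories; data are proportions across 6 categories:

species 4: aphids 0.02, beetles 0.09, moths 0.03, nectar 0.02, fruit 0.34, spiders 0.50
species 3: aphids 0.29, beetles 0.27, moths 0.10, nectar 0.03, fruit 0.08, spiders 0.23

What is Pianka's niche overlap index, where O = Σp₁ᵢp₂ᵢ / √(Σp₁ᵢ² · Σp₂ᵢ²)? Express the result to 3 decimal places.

Σ p₁ᵢp₂ᵢ = 0.0058 + 0.0243 + 0.0030 + 0.0006 + 0.0272 + 0.1150 = 0.1759
Σp_1ᵢ² = 0.02² + 0.09² + 0.03² + 0.02² + 0.34² + 0.50² = 0.0004 + 0.0081 + 0.0009 + 0.0004 + 0.1156 + 0.2500 = 0.3754
Σp_2ᵢ² = 0.29² + 0.27² + 0.10² + 0.03² + 0.08² + 0.23² = 0.0841 + 0.0729 + 0.0100 + 0.0009 + 0.0064 + 0.0529 = 0.2272
O = 0.1759 / √(0.3754 × 0.2272) = 0.1759 / 0.292046 = 0.60230

0.602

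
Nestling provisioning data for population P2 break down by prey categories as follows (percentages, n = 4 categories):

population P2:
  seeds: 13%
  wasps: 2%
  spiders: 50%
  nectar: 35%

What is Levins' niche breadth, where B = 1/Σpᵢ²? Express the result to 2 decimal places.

2.57

Convert percentages to proportions (divide by 100).
Σpᵢ² = 0.13² + 0.02² + 0.50² + 0.35² = 0.0169 + 0.0004 + 0.2500 + 0.1225 = 0.3898
B = 1 / 0.3898 = 2.5654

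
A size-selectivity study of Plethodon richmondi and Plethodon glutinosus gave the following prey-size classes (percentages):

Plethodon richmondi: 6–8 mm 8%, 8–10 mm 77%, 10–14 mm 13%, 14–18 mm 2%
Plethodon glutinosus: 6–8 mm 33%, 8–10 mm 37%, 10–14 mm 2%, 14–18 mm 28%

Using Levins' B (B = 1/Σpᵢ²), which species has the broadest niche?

Convert percentages to proportions (divide by 100).
Σp_richᵢ² = 0.08² + 0.77² + 0.13² + 0.02² = 0.0064 + 0.5929 + 0.0169 + 0.0004 = 0.6166
B_rich = 1 / 0.6166 = 1.6218
Σp_glutᵢ² = 0.33² + 0.37² + 0.02² + 0.28² = 0.1089 + 0.1369 + 0.0004 + 0.0784 = 0.3246
B_glut = 1 / 0.3246 = 3.0807
Highest B → broadest niche (most generalist): Plethodon glutinosus (B = 3.08).

Plethodon glutinosus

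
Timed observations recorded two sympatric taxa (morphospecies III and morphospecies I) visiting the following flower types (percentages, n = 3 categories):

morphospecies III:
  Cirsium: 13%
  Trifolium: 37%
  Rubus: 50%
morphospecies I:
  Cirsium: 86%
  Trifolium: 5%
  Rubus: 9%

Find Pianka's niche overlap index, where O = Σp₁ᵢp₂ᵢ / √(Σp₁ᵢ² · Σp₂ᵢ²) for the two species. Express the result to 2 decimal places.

Convert percentages to proportions (divide by 100).
Σ p₁ᵢp₂ᵢ = 0.1118 + 0.0185 + 0.0450 = 0.1753
Σp_1ᵢ² = 0.13² + 0.37² + 0.50² = 0.0169 + 0.1369 + 0.2500 = 0.4038
Σp_2ᵢ² = 0.86² + 0.05² + 0.09² = 0.7396 + 0.0025 + 0.0081 = 0.7502
O = 0.1753 / √(0.4038 × 0.7502) = 0.1753 / 0.55039 = 0.3185

0.32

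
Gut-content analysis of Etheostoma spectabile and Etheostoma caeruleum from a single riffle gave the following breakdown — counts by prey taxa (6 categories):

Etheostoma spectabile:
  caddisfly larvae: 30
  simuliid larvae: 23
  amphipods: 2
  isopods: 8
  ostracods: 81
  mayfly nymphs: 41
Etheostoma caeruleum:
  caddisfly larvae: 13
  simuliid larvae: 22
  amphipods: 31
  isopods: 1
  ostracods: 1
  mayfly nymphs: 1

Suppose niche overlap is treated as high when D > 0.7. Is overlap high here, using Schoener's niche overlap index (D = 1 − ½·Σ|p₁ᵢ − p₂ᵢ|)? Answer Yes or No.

Proportions for Etheostoma spectabile (n=185): 30/185=0.1622, 23/185=0.1243, 2/185=0.0108, 8/185=0.0432, 81/185=0.4378, 41/185=0.2216
Proportions for Etheostoma caeruleum (n=69): 13/69=0.1884, 22/69=0.3188, 31/69=0.4493, 1/69=0.0145, 1/69=0.0145, 1/69=0.0145
Σ|p₁ᵢ − p₂ᵢ| = 0.0262 + 0.1945 + 0.4385 + 0.0287 + 0.4233 + 0.2071 = 1.3183
D = 1 − ½ × 1.3183 = 1 − 0.65915 = 0.34085
D = 0.34085 < 0.7 → No.

No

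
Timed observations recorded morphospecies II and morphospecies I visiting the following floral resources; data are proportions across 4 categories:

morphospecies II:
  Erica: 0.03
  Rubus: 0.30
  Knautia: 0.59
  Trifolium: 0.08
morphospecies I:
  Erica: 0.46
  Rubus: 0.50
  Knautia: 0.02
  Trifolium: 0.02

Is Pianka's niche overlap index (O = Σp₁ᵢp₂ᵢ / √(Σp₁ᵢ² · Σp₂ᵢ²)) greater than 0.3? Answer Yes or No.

Σ p₁ᵢp₂ᵢ = 0.0138 + 0.1500 + 0.0118 + 0.0016 = 0.1772
Σp_1ᵢ² = 0.03² + 0.30² + 0.59² + 0.08² = 0.0009 + 0.0900 + 0.3481 + 0.0064 = 0.4454
Σp_2ᵢ² = 0.46² + 0.50² + 0.02² + 0.02² = 0.2116 + 0.2500 + 0.0004 + 0.0004 = 0.4624
O = 0.1772 / √(0.4454 × 0.4624) = 0.1772 / 0.45382 = 0.3905
O = 0.3905 > 0.3 → Yes.

Yes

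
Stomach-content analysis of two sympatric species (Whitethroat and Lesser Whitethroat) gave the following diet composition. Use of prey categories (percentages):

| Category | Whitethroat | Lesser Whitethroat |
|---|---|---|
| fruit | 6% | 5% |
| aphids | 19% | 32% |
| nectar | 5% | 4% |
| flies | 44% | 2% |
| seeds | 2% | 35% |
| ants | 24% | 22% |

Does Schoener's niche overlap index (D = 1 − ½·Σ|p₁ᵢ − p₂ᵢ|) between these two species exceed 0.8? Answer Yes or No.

Convert percentages to proportions (divide by 100).
Σ|p₁ᵢ − p₂ᵢ| = 0.01 + 0.13 + 0.01 + 0.42 + 0.33 + 0.02 = 0.92
D = 1 − ½ × 0.92 = 1 − 0.460 = 0.5400
D = 0.5400 < 0.8 → No.

No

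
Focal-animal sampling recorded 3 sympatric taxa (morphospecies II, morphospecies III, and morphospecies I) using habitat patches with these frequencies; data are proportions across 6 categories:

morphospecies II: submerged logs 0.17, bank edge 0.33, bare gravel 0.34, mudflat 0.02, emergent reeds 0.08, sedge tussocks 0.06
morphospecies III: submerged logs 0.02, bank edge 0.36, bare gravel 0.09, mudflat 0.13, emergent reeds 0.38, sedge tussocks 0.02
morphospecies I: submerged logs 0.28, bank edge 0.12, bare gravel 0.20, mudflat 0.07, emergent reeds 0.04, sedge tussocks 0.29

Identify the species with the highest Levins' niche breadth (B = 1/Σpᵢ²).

morphospecies I

Σp_IIᵢ² = 0.17² + 0.33² + 0.34² + 0.02² + 0.08² + 0.06² = 0.0289 + 0.1089 + 0.1156 + 0.0004 + 0.0064 + 0.0036 = 0.2638
B_II = 1 / 0.2638 = 3.7908
Σp_IIIᵢ² = 0.02² + 0.36² + 0.09² + 0.13² + 0.38² + 0.02² = 0.0004 + 0.1296 + 0.0081 + 0.0169 + 0.1444 + 0.0004 = 0.2998
B_III = 1 / 0.2998 = 3.3356
Σp_Iᵢ² = 0.28² + 0.12² + 0.20² + 0.07² + 0.04² + 0.29² = 0.0784 + 0.0144 + 0.0400 + 0.0049 + 0.0016 + 0.0841 = 0.2234
B_I = 1 / 0.2234 = 4.4763
Highest B → broadest niche (most generalist): morphospecies I (B = 4.48).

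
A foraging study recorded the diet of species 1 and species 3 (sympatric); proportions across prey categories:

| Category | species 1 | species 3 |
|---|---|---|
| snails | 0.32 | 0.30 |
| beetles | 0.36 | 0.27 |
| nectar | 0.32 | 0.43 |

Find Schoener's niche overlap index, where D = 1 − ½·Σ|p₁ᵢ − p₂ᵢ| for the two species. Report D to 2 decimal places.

Σ|p₁ᵢ − p₂ᵢ| = 0.02 + 0.09 + 0.11 = 0.22
D = 1 − ½ × 0.22 = 1 − 0.110 = 0.8900

0.89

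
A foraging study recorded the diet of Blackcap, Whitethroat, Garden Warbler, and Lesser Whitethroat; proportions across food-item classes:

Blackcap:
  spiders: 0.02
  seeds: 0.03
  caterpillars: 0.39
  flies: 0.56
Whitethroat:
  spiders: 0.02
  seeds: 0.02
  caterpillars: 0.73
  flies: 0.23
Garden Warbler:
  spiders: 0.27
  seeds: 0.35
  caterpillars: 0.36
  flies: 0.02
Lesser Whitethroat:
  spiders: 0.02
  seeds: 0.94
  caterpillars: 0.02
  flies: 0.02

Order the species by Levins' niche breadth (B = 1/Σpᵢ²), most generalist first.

Garden Warbler > Blackcap > Whitethroat > Lesser Whitethroat

Σp_Blacᵢ² = 0.02² + 0.03² + 0.39² + 0.56² = 0.0004 + 0.0009 + 0.1521 + 0.3136 = 0.4670
B_Blac = 1 / 0.4670 = 2.1413
Σp_Whitᵢ² = 0.02² + 0.02² + 0.73² + 0.23² = 0.0004 + 0.0004 + 0.5329 + 0.0529 = 0.5866
B_Whit = 1 / 0.5866 = 1.7047
Σp_Gardᵢ² = 0.27² + 0.35² + 0.36² + 0.02² = 0.0729 + 0.1225 + 0.1296 + 0.0004 = 0.3254
B_Gard = 1 / 0.3254 = 3.0731
Σp_Lessᵢ² = 0.02² + 0.94² + 0.02² + 0.02² = 0.0004 + 0.8836 + 0.0004 + 0.0004 = 0.8848
B_Less = 1 / 0.8848 = 1.1302
Ranking by B (broadest → narrowest): Garden Warbler (3.07) > Blackcap (2.14) > Whitethroat (1.70) > Lesser Whitethroat (1.13)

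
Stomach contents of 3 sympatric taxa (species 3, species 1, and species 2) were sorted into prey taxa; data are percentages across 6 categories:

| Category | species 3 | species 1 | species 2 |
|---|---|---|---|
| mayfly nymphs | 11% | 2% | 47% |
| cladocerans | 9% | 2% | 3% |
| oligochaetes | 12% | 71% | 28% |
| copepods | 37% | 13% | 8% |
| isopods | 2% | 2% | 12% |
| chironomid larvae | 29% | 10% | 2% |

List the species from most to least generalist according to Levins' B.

Convert percentages to proportions (divide by 100).
Σp_3ᵢ² = 0.11² + 0.09² + 0.12² + 0.37² + 0.02² + 0.29² = 0.0121 + 0.0081 + 0.0144 + 0.1369 + 0.0004 + 0.0841 = 0.2560
B_3 = 1 / 0.2560 = 3.9063
Σp_1ᵢ² = 0.02² + 0.02² + 0.71² + 0.13² + 0.02² + 0.10² = 0.0004 + 0.0004 + 0.5041 + 0.0169 + 0.0004 + 0.0100 = 0.5322
B_1 = 1 / 0.5322 = 1.8790
Σp_2ᵢ² = 0.47² + 0.03² + 0.28² + 0.08² + 0.12² + 0.02² = 0.2209 + 0.0009 + 0.0784 + 0.0064 + 0.0144 + 0.0004 = 0.3214
B_2 = 1 / 0.3214 = 3.1114
Ranking by B (broadest → narrowest): species 3 (3.91) > species 2 (3.11) > species 1 (1.88)

species 3 > species 2 > species 1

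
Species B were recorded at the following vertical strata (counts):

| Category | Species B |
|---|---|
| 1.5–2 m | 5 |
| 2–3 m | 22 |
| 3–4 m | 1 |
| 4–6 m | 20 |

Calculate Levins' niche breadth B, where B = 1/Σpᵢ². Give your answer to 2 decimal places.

Proportions for Species B (n=48): 5/48=0.1042, 22/48=0.4583, 1/48=0.0208, 20/48=0.4167
Σpᵢ² = 0.1042² + 0.4583² + 0.0208² + 0.4167² = 0.010858 + 0.210039 + 0.000433 + 0.173639 = 0.394969
B = 1 / 0.394969 = 2.5318

2.53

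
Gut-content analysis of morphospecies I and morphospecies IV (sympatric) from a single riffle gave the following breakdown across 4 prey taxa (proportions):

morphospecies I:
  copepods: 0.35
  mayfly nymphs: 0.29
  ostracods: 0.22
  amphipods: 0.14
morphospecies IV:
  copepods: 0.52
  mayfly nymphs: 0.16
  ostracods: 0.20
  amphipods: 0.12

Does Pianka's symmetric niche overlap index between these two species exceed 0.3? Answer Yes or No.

Yes

Σ p₁ᵢp₂ᵢ = 0.1820 + 0.0464 + 0.0440 + 0.0168 = 0.2892
Σp_1ᵢ² = 0.35² + 0.29² + 0.22² + 0.14² = 0.1225 + 0.0841 + 0.0484 + 0.0196 = 0.2746
Σp_2ᵢ² = 0.52² + 0.16² + 0.20² + 0.12² = 0.2704 + 0.0256 + 0.0400 + 0.0144 = 0.3504
O = 0.2892 / √(0.2746 × 0.3504) = 0.2892 / 0.31019 = 0.9323
O = 0.9323 > 0.3 → Yes.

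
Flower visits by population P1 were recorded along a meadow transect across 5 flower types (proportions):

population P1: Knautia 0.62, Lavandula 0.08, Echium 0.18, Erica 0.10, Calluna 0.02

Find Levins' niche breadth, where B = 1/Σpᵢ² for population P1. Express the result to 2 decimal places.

2.31

Σpᵢ² = 0.62² + 0.08² + 0.18² + 0.10² + 0.02² = 0.3844 + 0.0064 + 0.0324 + 0.0100 + 0.0004 = 0.4336
B = 1 / 0.4336 = 2.3063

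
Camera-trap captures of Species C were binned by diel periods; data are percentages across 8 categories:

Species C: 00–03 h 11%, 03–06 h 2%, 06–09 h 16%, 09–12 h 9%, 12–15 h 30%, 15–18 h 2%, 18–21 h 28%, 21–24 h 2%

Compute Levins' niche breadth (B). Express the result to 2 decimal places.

4.64

Convert percentages to proportions (divide by 100).
Σpᵢ² = 0.11² + 0.02² + 0.16² + 0.09² + 0.30² + 0.02² + 0.28² + 0.02² = 0.0121 + 0.0004 + 0.0256 + 0.0081 + 0.0900 + 0.0004 + 0.0784 + 0.0004 = 0.2154
B = 1 / 0.2154 = 4.6425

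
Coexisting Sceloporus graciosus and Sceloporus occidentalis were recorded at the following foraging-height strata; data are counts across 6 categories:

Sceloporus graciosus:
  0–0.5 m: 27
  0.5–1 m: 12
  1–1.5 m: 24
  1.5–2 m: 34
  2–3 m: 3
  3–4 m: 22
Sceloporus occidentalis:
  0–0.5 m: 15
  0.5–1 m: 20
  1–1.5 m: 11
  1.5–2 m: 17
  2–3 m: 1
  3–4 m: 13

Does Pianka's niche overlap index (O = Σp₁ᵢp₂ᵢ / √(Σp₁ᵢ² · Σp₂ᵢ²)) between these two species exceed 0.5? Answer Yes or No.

Proportions for Sceloporus graciosus (n=122): 27/122=0.2213, 12/122=0.0984, 24/122=0.1967, 34/122=0.2787, 3/122=0.0246, 22/122=0.1803
Proportions for Sceloporus occidentalis (n=77): 15/77=0.1948, 20/77=0.2597, 11/77=0.1429, 17/77=0.2208, 1/77=0.0130, 13/77=0.1688
Σ p₁ᵢp₂ᵢ = 0.043109 + 0.025554 + 0.028108 + 0.061537 + 0.000320 + 0.030435 = 0.189063
Σp_1ᵢ² = 0.2213² + 0.0984² + 0.1967² + 0.2787² + 0.0246² + 0.1803² = 0.048974 + 0.009683 + 0.038691 + 0.077674 + 0.000605 + 0.032508 = 0.208135
Σp_2ᵢ² = 0.1948² + 0.2597² + 0.1429² + 0.2208² + 0.0130² + 0.1688² = 0.037947 + 0.067444 + 0.020420 + 0.048753 + 0.000169 + 0.028493 = 0.203226
O = 0.189063 / √(0.208135 × 0.203226) = 0.189063 / 0.2056659 = 0.9193
O = 0.9193 > 0.5 → Yes.

Yes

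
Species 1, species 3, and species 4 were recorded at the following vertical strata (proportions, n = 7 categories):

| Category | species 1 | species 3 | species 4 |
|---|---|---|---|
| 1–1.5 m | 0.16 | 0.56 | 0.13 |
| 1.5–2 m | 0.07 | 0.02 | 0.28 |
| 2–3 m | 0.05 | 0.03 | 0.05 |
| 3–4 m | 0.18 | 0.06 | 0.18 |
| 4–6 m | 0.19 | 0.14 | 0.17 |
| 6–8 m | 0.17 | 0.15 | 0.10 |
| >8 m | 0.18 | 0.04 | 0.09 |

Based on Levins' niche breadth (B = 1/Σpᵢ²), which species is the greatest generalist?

Σp_1ᵢ² = 0.16² + 0.07² + 0.05² + 0.18² + 0.19² + 0.17² + 0.18² = 0.0256 + 0.0049 + 0.0025 + 0.0324 + 0.0361 + 0.0289 + 0.0324 = 0.1628
B_1 = 1 / 0.1628 = 6.1425
Σp_3ᵢ² = 0.56² + 0.02² + 0.03² + 0.06² + 0.14² + 0.15² + 0.04² = 0.3136 + 0.0004 + 0.0009 + 0.0036 + 0.0196 + 0.0225 + 0.0016 = 0.3622
B_3 = 1 / 0.3622 = 2.7609
Σp_4ᵢ² = 0.13² + 0.28² + 0.05² + 0.18² + 0.17² + 0.10² + 0.09² = 0.0169 + 0.0784 + 0.0025 + 0.0324 + 0.0289 + 0.0100 + 0.0081 = 0.1772
B_4 = 1 / 0.1772 = 5.6433
Highest B → broadest niche (most generalist): species 1 (B = 6.14).

species 1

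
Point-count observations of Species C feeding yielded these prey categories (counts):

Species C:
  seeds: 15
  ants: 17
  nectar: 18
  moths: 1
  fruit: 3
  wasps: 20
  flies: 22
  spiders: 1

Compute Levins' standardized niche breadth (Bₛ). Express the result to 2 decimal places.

0.63

Proportions for Species C (n=97): 15/97=0.1546, 17/97=0.1753, 18/97=0.1856, 1/97=0.0103, 3/97=0.0309, 20/97=0.2062, 22/97=0.2268, 1/97=0.0103
Σpᵢ² = 0.1546² + 0.1753² + 0.1856² + 0.0103² + 0.0309² + 0.2062² + 0.2268² + 0.0103² = 0.023901 + 0.030730 + 0.034447 + 0.000106 + 0.000955 + 0.042518 + 0.051438 + 0.000106 = 0.184201
B = 1 / 0.184201 = 5.4289
Bₛ = (B − 1)/(n − 1) = (5.4289 − 1)/(8 − 1) = 4.4289/7 = 0.6327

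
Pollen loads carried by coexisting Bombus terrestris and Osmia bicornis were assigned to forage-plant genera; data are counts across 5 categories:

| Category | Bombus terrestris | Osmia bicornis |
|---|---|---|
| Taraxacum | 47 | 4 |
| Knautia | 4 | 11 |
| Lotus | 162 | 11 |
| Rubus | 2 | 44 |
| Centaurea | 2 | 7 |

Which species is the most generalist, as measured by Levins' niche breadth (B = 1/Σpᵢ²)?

Proportions for Bombus terrestris (n=217): 47/217=0.2166, 4/217=0.0184, 162/217=0.7465, 2/217=0.0092, 2/217=0.0092
Proportions for Osmia bicornis (n=77): 4/77=0.0519, 11/77=0.1429, 11/77=0.1429, 44/77=0.5714, 7/77=0.0909
Σp_terrᵢ² = 0.2166² + 0.0184² + 0.7465² + 0.0092² + 0.0092² = 0.046916 + 0.000339 + 0.557262 + 0.000085 + 0.000085 = 0.604687
B_terr = 1 / 0.604687 = 1.6537
Σp_bicoᵢ² = 0.0519² + 0.1429² + 0.1429² + 0.5714² + 0.0909² = 0.002694 + 0.020420 + 0.020420 + 0.326498 + 0.008263 = 0.378295
B_bico = 1 / 0.378295 = 2.6434
Highest B → broadest niche (most generalist): Osmia bicornis (B = 2.64).

Osmia bicornis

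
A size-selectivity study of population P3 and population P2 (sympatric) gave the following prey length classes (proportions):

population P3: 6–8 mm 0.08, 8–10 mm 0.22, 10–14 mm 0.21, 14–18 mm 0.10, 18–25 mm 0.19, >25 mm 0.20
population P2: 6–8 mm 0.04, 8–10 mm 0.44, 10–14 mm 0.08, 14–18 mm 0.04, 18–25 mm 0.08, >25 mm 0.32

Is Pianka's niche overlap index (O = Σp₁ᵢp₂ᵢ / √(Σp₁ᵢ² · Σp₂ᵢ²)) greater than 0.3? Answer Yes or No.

Yes

Σ p₁ᵢp₂ᵢ = 0.0032 + 0.0968 + 0.0168 + 0.0040 + 0.0152 + 0.0640 = 0.2000
Σp_1ᵢ² = 0.08² + 0.22² + 0.21² + 0.10² + 0.19² + 0.20² = 0.0064 + 0.0484 + 0.0441 + 0.0100 + 0.0361 + 0.0400 = 0.1850
Σp_2ᵢ² = 0.04² + 0.44² + 0.08² + 0.04² + 0.08² + 0.32² = 0.0016 + 0.1936 + 0.0064 + 0.0016 + 0.0064 + 0.1024 = 0.3120
O = 0.2000 / √(0.1850 × 0.3120) = 0.2000 / 0.24025 = 0.8325
O = 0.8325 > 0.3 → Yes.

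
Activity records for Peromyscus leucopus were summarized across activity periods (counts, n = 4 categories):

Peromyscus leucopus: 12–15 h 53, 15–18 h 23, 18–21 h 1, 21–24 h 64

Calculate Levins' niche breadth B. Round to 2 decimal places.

Proportions for Peromyscus leucopus (n=141): 53/141=0.3759, 23/141=0.1631, 1/141=0.0071, 64/141=0.4539
Σpᵢ² = 0.3759² + 0.1631² + 0.0071² + 0.4539² = 0.141301 + 0.026602 + 0.000050 + 0.206025 = 0.373978
B = 1 / 0.373978 = 2.6740

2.67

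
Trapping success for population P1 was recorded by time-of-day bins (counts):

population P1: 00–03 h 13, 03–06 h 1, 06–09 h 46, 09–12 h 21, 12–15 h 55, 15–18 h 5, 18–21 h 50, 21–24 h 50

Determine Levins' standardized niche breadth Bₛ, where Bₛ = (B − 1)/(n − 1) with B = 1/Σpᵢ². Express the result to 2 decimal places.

0.63

Proportions for population P1 (n=241): 13/241=0.0539, 1/241=0.0041, 46/241=0.1909, 21/241=0.0871, 55/241=0.2282, 5/241=0.0207, 50/241=0.2075, 50/241=0.2075
Σpᵢ² = 0.0539² + 0.0041² + 0.1909² + 0.0871² + 0.2282² + 0.0207² + 0.2075² + 0.2075² = 0.002905 + 0.000017 + 0.036443 + 0.007586 + 0.052075 + 0.000428 + 0.043056 + 0.043056 = 0.185566
B = 1 / 0.185566 = 5.3889
Bₛ = (B − 1)/(n − 1) = (5.3889 − 1)/(8 − 1) = 4.3889/7 = 0.6270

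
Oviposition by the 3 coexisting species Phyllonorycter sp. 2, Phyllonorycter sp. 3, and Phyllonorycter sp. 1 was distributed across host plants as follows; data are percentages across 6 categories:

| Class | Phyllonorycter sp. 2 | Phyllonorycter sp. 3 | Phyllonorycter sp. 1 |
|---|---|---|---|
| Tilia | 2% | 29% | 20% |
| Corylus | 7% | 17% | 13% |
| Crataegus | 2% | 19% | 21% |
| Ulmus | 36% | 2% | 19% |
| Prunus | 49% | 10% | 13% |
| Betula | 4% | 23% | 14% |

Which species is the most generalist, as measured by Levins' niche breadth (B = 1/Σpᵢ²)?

Phyllonorycter sp. 1

Convert percentages to proportions (divide by 100).
Σp_2ᵢ² = 0.02² + 0.07² + 0.02² + 0.36² + 0.49² + 0.04² = 0.0004 + 0.0049 + 0.0004 + 0.1296 + 0.2401 + 0.0016 = 0.3770
B_2 = 1 / 0.3770 = 2.6525
Σp_3ᵢ² = 0.29² + 0.17² + 0.19² + 0.02² + 0.10² + 0.23² = 0.0841 + 0.0289 + 0.0361 + 0.0004 + 0.0100 + 0.0529 = 0.2124
B_3 = 1 / 0.2124 = 4.7081
Σp_1ᵢ² = 0.20² + 0.13² + 0.21² + 0.19² + 0.13² + 0.14² = 0.0400 + 0.0169 + 0.0441 + 0.0361 + 0.0169 + 0.0196 = 0.1736
B_1 = 1 / 0.1736 = 5.7604
Highest B → broadest niche (most generalist): Phyllonorycter sp. 1 (B = 5.76).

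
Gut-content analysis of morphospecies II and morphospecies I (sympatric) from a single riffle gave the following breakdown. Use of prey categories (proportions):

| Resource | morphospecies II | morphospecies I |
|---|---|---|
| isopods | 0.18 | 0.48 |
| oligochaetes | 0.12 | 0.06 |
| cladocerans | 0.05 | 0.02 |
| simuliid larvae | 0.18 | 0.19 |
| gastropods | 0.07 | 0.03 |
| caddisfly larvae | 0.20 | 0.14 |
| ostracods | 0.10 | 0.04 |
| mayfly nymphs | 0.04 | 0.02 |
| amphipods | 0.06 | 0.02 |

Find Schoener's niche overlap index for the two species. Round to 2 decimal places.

Σ|p₁ᵢ − p₂ᵢ| = 0.30 + 0.06 + 0.03 + 0.01 + 0.04 + 0.06 + 0.06 + 0.02 + 0.04 = 0.62
D = 1 − ½ × 0.62 = 1 − 0.310 = 0.6900

0.69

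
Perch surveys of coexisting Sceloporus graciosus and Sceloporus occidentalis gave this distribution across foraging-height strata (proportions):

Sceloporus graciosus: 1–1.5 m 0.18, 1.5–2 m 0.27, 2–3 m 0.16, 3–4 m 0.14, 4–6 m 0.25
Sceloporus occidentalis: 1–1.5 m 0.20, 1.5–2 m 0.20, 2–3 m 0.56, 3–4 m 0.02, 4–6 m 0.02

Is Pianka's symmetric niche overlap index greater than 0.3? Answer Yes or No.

Yes

Σ p₁ᵢp₂ᵢ = 0.0360 + 0.0540 + 0.0896 + 0.0028 + 0.0050 = 0.1874
Σp_1ᵢ² = 0.18² + 0.27² + 0.16² + 0.14² + 0.25² = 0.0324 + 0.0729 + 0.0256 + 0.0196 + 0.0625 = 0.2130
Σp_2ᵢ² = 0.20² + 0.20² + 0.56² + 0.02² + 0.02² = 0.0400 + 0.0400 + 0.3136 + 0.0004 + 0.0004 = 0.3944
O = 0.1874 / √(0.2130 × 0.3944) = 0.1874 / 0.28984 = 0.6466
O = 0.6466 > 0.3 → Yes.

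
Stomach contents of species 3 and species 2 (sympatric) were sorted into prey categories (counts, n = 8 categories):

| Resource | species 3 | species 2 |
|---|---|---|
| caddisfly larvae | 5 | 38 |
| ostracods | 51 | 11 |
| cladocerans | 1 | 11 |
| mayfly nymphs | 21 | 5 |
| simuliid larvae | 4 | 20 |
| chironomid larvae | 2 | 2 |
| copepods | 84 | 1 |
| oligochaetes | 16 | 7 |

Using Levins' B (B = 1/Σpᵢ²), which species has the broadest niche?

Proportions for species 3 (n=184): 5/184=0.0272, 51/184=0.2772, 1/184=0.0054, 21/184=0.1141, 4/184=0.0217, 2/184=0.0109, 84/184=0.4565, 16/184=0.0870
Proportions for species 2 (n=95): 38/95=0.4000, 11/95=0.1158, 11/95=0.1158, 5/95=0.0526, 20/95=0.2105, 2/95=0.0211, 1/95=0.0105, 7/95=0.0737
Σp_3ᵢ² = 0.0272² + 0.2772² + 0.0054² + 0.1141² + 0.0217² + 0.0109² + 0.4565² + 0.0870² = 0.000740 + 0.076840 + 0.000029 + 0.013019 + 0.000471 + 0.000119 + 0.208392 + 0.007569 = 0.307179
B_3 = 1 / 0.307179 = 3.2554
Σp_2ᵢ² = 0.4000² + 0.1158² + 0.1158² + 0.0526² + 0.2105² + 0.0211² + 0.0105² + 0.0737² = 0.160000 + 0.013410 + 0.013410 + 0.002767 + 0.044310 + 0.000445 + 0.000110 + 0.005432 = 0.239884
B_2 = 1 / 0.239884 = 4.1687
Highest B → broadest niche (most generalist): species 2 (B = 4.17).

species 2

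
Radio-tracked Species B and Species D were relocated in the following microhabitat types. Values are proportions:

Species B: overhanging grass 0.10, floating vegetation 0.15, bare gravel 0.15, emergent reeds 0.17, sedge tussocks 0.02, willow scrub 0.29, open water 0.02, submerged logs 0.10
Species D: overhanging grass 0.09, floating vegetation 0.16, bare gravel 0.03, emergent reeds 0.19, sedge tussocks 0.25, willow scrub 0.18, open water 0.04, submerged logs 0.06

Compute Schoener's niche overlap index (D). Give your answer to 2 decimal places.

Σ|p₁ᵢ − p₂ᵢ| = 0.01 + 0.01 + 0.12 + 0.02 + 0.23 + 0.11 + 0.02 + 0.04 = 0.56
D = 1 − ½ × 0.56 = 1 − 0.280 = 0.7200

0.72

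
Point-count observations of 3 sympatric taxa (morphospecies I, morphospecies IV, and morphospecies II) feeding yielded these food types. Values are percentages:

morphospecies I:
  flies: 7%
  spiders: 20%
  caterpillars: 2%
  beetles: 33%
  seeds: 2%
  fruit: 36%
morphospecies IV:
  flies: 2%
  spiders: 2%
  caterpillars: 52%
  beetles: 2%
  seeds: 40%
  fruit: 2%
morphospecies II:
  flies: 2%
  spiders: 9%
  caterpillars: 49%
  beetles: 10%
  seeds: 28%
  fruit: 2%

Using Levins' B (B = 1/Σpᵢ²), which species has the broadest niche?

Convert percentages to proportions (divide by 100).
Σp_Iᵢ² = 0.07² + 0.20² + 0.02² + 0.33² + 0.02² + 0.36² = 0.0049 + 0.0400 + 0.0004 + 0.1089 + 0.0004 + 0.1296 = 0.2842
B_I = 1 / 0.2842 = 3.5186
Σp_IVᵢ² = 0.02² + 0.02² + 0.52² + 0.02² + 0.40² + 0.02² = 0.0004 + 0.0004 + 0.2704 + 0.0004 + 0.1600 + 0.0004 = 0.4320
B_IV = 1 / 0.4320 = 2.3148
Σp_IIᵢ² = 0.02² + 0.09² + 0.49² + 0.10² + 0.28² + 0.02² = 0.0004 + 0.0081 + 0.2401 + 0.0100 + 0.0784 + 0.0004 = 0.3374
B_II = 1 / 0.3374 = 2.9638
Highest B → broadest niche (most generalist): morphospecies I (B = 3.52).

morphospecies I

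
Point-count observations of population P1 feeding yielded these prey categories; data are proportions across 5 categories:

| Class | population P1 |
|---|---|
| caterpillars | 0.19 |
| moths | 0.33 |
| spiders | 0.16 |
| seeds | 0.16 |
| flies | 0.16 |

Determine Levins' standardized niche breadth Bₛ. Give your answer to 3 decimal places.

0.877

Σpᵢ² = 0.19² + 0.33² + 0.16² + 0.16² + 0.16² = 0.0361 + 0.1089 + 0.0256 + 0.0256 + 0.0256 = 0.2218
B = 1 / 0.2218 = 4.50857
Bₛ = (B − 1)/(n − 1) = (4.50857 − 1)/(5 − 1) = 3.50857/4 = 0.87714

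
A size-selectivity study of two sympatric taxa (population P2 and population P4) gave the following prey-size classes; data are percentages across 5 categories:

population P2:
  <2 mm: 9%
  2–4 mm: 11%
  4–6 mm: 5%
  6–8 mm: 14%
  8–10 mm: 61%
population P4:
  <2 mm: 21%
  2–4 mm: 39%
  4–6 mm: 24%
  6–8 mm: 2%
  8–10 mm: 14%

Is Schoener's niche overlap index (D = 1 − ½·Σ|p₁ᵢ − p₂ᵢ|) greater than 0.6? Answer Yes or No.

Convert percentages to proportions (divide by 100).
Σ|p₁ᵢ − p₂ᵢ| = 0.12 + 0.28 + 0.19 + 0.12 + 0.47 = 1.18
D = 1 − ½ × 1.18 = 1 − 0.590 = 0.4100
D = 0.4100 < 0.6 → No.

No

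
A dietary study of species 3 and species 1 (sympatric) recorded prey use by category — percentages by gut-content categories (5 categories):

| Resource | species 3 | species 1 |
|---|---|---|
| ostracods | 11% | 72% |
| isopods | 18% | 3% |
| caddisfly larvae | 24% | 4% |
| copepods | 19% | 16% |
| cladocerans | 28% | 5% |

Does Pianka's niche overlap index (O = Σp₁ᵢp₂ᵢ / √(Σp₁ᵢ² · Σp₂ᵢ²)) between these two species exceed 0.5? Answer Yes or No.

Convert percentages to proportions (divide by 100).
Σ p₁ᵢp₂ᵢ = 0.0792 + 0.0054 + 0.0096 + 0.0304 + 0.0140 = 0.1386
Σp_1ᵢ² = 0.11² + 0.18² + 0.24² + 0.19² + 0.28² = 0.0121 + 0.0324 + 0.0576 + 0.0361 + 0.0784 = 0.2166
Σp_2ᵢ² = 0.72² + 0.03² + 0.04² + 0.16² + 0.05² = 0.5184 + 0.0009 + 0.0016 + 0.0256 + 0.0025 = 0.5490
O = 0.1386 / √(0.2166 × 0.5490) = 0.1386 / 0.34484 = 0.4019
O = 0.4019 < 0.5 → No.

No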